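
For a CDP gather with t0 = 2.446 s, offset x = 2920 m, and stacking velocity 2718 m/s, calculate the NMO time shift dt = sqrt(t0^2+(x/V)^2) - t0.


x/Vnmo = 2920/2718 = 1.074319
(x/Vnmo)^2 = 1.154162
t0^2 = 5.982916
sqrt(5.982916 + 1.154162) = 2.671531
dt = 2.671531 - 2.446 = 0.225531

0.225531


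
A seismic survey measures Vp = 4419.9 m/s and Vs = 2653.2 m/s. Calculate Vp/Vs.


Vp/Vs = 4419.9 / 2653.2
= 1.6659

1.6659


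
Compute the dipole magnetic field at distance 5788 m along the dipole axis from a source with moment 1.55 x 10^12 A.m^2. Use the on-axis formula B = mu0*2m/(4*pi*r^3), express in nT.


m = 1.55 x 10^12 = 1550000000000 A.m^2
2m = 3100000000000 A.m^2
r^3 = 5788^3 = 193903463872
B = (4pi*10^-7) * 3100000000000 / (4*pi * 193903463872) * 1e9
= 3895574.890451 / 2436662790423.56 * 1e9
= 1598.7337 nT

1598.7337


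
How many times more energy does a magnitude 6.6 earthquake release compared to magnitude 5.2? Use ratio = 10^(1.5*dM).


M2 - M1 = 6.6 - 5.2 = 1.4
1.5 * 1.4 = 2.1
ratio = 10^2.1 = 125.89

125.89


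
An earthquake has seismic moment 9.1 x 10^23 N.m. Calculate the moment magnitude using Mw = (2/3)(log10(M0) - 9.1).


log10(M0) = log10(9.1 x 10^23) = 23.959
Mw = 2/3 * (23.959 - 9.1)
= 2/3 * 14.859
= 9.91

9.91


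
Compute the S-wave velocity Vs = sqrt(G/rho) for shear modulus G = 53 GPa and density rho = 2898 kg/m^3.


Convert G to Pa: G = 53e9 Pa
Compute G/rho = 53e9 / 2898 = 18288474.8102
Vs = sqrt(18288474.8102) = 4276.5 m/s

4276.5


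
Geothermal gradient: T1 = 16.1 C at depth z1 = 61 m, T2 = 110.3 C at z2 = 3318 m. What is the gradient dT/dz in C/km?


dT = 110.3 - 16.1 = 94.2 C
dz = 3318 - 61 = 3257 m
gradient = dT/dz * 1000 = 94.2/3257 * 1000 = 28.9223 C/km

28.9223


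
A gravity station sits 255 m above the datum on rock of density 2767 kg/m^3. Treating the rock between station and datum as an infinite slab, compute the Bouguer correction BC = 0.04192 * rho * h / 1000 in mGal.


BC = 0.04192 * rho * h / 1000
= 0.04192 * 2767 * 255 / 1000
= 29.5781 mGal

29.5781


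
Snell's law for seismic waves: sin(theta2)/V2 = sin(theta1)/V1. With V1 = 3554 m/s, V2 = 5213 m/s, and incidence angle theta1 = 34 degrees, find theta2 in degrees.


sin(theta1) = sin(34 deg) = 0.559193
sin(theta2) = V2/V1 * sin(theta1) = 5213/3554 * 0.559193 = 0.820223
theta2 = arcsin(0.820223) = 55.1071 degrees

55.1071


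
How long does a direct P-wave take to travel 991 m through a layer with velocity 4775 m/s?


t = x / V
= 991 / 4775
= 0.2075 s

0.2075


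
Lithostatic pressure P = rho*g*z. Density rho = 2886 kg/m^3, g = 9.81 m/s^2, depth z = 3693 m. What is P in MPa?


P = rho * g * z / 1e6
= 2886 * 9.81 * 3693 / 1e6
= 104554960.38 / 1e6
= 104.555 MPa

104.555


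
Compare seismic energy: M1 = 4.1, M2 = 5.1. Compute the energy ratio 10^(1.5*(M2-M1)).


M2 - M1 = 5.1 - 4.1 = 1.0
1.5 * 1.0 = 1.5
ratio = 10^1.5 = 31.62

31.62


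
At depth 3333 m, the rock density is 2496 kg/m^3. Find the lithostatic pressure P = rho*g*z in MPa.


P = rho * g * z / 1e6
= 2496 * 9.81 * 3333 / 1e6
= 81611038.08 / 1e6
= 81.611 MPa

81.611


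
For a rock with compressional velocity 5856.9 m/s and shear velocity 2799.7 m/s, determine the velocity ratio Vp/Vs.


Vp/Vs = 5856.9 / 2799.7
= 2.092

2.092


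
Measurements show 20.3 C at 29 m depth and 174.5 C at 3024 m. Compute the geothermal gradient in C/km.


dT = 174.5 - 20.3 = 154.2 C
dz = 3024 - 29 = 2995 m
gradient = dT/dz * 1000 = 154.2/2995 * 1000 = 51.4858 C/km

51.4858


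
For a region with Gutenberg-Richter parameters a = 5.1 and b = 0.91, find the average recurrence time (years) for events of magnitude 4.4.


log10(N) = 5.1 - 0.91*4.4 = 1.096
N = 10^1.096 = 12.473835
T = 1/N = 1/12.473835 = 0.0802 years

0.0802


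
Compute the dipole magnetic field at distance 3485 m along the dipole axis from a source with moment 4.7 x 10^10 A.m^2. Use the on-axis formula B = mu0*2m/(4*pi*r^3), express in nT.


m = 4.7 x 10^10 = 47000000000 A.m^2
2m = 94000000000 A.m^2
r^3 = 3485^3 = 42326109125
B = (4pi*10^-7) * 94000000000 / (4*pi * 42326109125) * 1e9
= 118123.883775 / 531885573928.56 * 1e9
= 222.0851 nT

222.0851


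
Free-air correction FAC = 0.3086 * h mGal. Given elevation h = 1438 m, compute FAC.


FAC = 0.3086 * h
= 0.3086 * 1438
= 443.7668 mGal

443.7668


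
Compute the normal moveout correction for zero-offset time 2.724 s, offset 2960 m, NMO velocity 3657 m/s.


x/Vnmo = 2960/3657 = 0.809407
(x/Vnmo)^2 = 0.655139
t0^2 = 7.420176
sqrt(7.420176 + 0.655139) = 2.84171
dt = 2.84171 - 2.724 = 0.11771

0.11771


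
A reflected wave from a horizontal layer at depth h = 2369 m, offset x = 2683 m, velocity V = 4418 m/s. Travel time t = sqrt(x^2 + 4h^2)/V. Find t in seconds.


x^2 + 4h^2 = 2683^2 + 4*2369^2 = 7198489 + 22448644 = 29647133
sqrt(29647133) = 5444.9181
t = 5444.9181 / 4418 = 1.2324 s

1.2324


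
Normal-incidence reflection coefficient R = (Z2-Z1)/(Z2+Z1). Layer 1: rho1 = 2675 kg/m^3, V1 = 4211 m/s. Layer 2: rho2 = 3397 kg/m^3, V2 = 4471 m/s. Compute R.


Z1 = 2675 * 4211 = 11264425
Z2 = 3397 * 4471 = 15187987
R = (15187987 - 11264425) / (15187987 + 11264425) = 3923562 / 26452412 = 0.1483

0.1483


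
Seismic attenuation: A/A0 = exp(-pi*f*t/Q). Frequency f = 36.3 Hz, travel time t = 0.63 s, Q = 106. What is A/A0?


pi*f*t/Q = pi*36.3*0.63/106 = 0.677784
A/A0 = exp(-0.677784) = 0.507741

0.507741


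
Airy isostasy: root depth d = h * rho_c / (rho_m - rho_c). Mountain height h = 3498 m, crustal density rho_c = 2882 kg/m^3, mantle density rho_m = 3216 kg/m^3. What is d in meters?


rho_m - rho_c = 3216 - 2882 = 334
d = 3498 * 2882 / 334
= 10081236 / 334
= 30183.34 m

30183.34


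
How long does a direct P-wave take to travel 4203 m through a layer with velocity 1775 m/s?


t = x / V
= 4203 / 1775
= 2.3679 s

2.3679


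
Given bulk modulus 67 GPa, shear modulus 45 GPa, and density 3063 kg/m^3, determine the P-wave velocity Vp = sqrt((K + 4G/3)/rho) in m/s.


First compute the effective modulus:
K + 4G/3 = 67e9 + 4*45e9/3 = 127000000000.0 Pa
Then divide by density:
127000000000.0 / 3063 = 41462618.348 Pa/(kg/m^3)
Take the square root:
Vp = sqrt(41462618.348) = 6439.15 m/s

6439.15


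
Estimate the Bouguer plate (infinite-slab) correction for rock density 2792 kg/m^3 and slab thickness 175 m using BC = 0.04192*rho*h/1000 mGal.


BC = 0.04192 * rho * h / 1000
= 0.04192 * 2792 * 175 / 1000
= 20.4821 mGal

20.4821


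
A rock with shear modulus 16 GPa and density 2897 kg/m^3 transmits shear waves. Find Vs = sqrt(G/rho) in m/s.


Convert G to Pa: G = 16e9 Pa
Compute G/rho = 16e9 / 2897 = 5522954.7808
Vs = sqrt(5522954.7808) = 2350.1 m/s

2350.1


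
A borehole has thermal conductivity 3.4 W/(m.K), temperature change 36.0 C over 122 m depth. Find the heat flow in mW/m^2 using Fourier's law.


q = k * dT / dz * 1000
= 3.4 * 36.0 / 122 * 1000
= 1.003279 * 1000
= 1003.2787 mW/m^2

1003.2787


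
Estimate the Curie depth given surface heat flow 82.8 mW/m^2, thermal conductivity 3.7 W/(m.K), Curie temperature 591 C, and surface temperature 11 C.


T_Curie - T_surf = 591 - 11 = 580 C
Convert q to W/m^2: 82.8 mW/m^2 = 0.0828 W/m^2
d = 580 * 3.7 / 0.0828 = 25917.87 m

25917.87


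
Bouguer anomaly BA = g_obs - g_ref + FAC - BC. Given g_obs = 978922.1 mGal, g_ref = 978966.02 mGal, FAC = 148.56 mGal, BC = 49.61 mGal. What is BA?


BA = g_obs - g_ref + FAC - BC
= 978922.1 - 978966.02 + 148.56 - 49.61
= 55.03 mGal

55.03


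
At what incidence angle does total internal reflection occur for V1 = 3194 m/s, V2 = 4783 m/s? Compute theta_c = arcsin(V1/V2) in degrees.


V1/V2 = 3194/4783 = 0.667782
theta_c = arcsin(0.667782) = 41.8961 degrees

41.8961


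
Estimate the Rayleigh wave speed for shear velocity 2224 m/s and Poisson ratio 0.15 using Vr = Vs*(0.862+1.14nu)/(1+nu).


Numerator factor = 0.862 + 1.14*0.15 = 1.033
Denominator = 1 + 0.15 = 1.15
Vr = 2224 * 1.033 / 1.15 = 1997.73 m/s

1997.73


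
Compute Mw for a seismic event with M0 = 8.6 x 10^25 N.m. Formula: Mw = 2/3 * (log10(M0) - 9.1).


log10(M0) = log10(8.6 x 10^25) = 25.9345
Mw = 2/3 * (25.9345 - 9.1)
= 2/3 * 16.8345
= 11.22

11.22


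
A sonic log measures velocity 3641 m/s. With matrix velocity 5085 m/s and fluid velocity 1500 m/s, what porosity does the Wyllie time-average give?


1/V - 1/Vm = 1/3641 - 1/5085 = 7.799e-05
1/Vf - 1/Vm = 1/1500 - 1/5085 = 0.00047001
phi = 7.799e-05 / 0.00047001 = 0.1659

0.1659


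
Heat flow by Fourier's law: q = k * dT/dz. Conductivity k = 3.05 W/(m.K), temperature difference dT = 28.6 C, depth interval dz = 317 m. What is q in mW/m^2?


q = k * dT / dz * 1000
= 3.05 * 28.6 / 317 * 1000
= 0.275174 * 1000
= 275.1735 mW/m^2

275.1735


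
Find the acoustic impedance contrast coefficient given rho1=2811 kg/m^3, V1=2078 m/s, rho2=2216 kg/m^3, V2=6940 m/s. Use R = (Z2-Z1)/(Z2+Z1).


Z1 = 2811 * 2078 = 5841258
Z2 = 2216 * 6940 = 15379040
R = (15379040 - 5841258) / (15379040 + 5841258) = 9537782 / 21220298 = 0.4495

0.4495


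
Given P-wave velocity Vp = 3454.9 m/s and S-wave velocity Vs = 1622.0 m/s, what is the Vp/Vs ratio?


Vp/Vs = 3454.9 / 1622.0
= 2.13

2.13


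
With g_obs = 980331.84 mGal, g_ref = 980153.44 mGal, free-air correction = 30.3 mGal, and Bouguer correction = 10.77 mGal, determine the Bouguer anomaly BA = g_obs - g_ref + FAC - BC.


BA = g_obs - g_ref + FAC - BC
= 980331.84 - 980153.44 + 30.3 - 10.77
= 197.93 mGal

197.93


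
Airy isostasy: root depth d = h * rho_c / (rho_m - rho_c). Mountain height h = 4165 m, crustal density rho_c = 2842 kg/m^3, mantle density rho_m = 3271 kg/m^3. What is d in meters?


rho_m - rho_c = 3271 - 2842 = 429
d = 4165 * 2842 / 429
= 11836930 / 429
= 27591.91 m

27591.91


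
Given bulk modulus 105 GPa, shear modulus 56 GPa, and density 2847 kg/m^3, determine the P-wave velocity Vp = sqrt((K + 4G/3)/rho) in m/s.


First compute the effective modulus:
K + 4G/3 = 105e9 + 4*56e9/3 = 179666666666.67 Pa
Then divide by density:
179666666666.67 / 2847 = 63107364.4772 Pa/(kg/m^3)
Take the square root:
Vp = sqrt(63107364.4772) = 7944.01 m/s

7944.01


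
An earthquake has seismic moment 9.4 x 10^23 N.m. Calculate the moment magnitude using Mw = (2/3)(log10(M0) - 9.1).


log10(M0) = log10(9.4 x 10^23) = 23.9731
Mw = 2/3 * (23.9731 - 9.1)
= 2/3 * 14.8731
= 9.92

9.92


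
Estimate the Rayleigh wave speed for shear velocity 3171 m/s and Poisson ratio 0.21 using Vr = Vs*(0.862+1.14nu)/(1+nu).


Numerator factor = 0.862 + 1.14*0.21 = 1.1014
Denominator = 1 + 0.21 = 1.21
Vr = 3171 * 1.1014 / 1.21 = 2886.4 m/s

2886.4


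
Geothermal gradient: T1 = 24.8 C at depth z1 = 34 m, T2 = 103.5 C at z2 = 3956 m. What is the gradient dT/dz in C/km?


dT = 103.5 - 24.8 = 78.7 C
dz = 3956 - 34 = 3922 m
gradient = dT/dz * 1000 = 78.7/3922 * 1000 = 20.0663 C/km

20.0663


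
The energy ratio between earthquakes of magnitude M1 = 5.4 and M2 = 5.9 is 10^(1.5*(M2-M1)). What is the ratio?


M2 - M1 = 5.9 - 5.4 = 0.5
1.5 * 0.5 = 0.75
ratio = 10^0.75 = 5.62

5.62


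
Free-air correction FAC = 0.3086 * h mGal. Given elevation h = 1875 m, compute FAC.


FAC = 0.3086 * h
= 0.3086 * 1875
= 578.625 mGal

578.625


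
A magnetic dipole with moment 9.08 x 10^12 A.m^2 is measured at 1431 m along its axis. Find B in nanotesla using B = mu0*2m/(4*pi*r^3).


m = 9.08 x 10^12 = 9080000000000 A.m^2
2m = 18160000000000 A.m^2
r^3 = 1431^3 = 2930345991
B = (4pi*10^-7) * 18160000000000 / (4*pi * 2930345991) * 1e9
= 22820529.035676 / 36823813751.21 * 1e9
= 619722.0416 nT

619722.0416


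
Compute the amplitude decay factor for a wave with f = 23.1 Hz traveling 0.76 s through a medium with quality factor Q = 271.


pi*f*t/Q = pi*23.1*0.76/271 = 0.20352
A/A0 = exp(-0.20352) = 0.815854

0.815854


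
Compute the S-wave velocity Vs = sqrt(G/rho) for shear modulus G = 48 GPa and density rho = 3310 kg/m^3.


Convert G to Pa: G = 48e9 Pa
Compute G/rho = 48e9 / 3310 = 14501510.574
Vs = sqrt(14501510.574) = 3808.08 m/s

3808.08


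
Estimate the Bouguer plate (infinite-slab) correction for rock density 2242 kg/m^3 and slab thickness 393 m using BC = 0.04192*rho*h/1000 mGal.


BC = 0.04192 * rho * h / 1000
= 0.04192 * 2242 * 393 / 1000
= 36.936 mGal

36.936


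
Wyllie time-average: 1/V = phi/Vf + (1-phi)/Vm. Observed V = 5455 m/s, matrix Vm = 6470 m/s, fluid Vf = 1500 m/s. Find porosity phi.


1/V - 1/Vm = 1/5455 - 1/6470 = 2.876e-05
1/Vf - 1/Vm = 1/1500 - 1/6470 = 0.00051211
phi = 2.876e-05 / 0.00051211 = 0.0562

0.0562


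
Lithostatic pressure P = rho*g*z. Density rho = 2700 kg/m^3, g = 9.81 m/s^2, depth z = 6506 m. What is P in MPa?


P = rho * g * z / 1e6
= 2700 * 9.81 * 6506 / 1e6
= 172324422.0 / 1e6
= 172.3244 MPa

172.3244


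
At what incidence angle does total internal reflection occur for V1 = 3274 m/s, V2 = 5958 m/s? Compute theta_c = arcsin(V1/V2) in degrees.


V1/V2 = 3274/5958 = 0.549513
theta_c = arcsin(0.549513) = 33.3336 degrees

33.3336


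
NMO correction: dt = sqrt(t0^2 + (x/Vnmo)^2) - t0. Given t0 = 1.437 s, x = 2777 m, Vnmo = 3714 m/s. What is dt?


x/Vnmo = 2777/3714 = 0.747711
(x/Vnmo)^2 = 0.559072
t0^2 = 2.064969
sqrt(2.064969 + 0.559072) = 1.619889
dt = 1.619889 - 1.437 = 0.182889

0.182889


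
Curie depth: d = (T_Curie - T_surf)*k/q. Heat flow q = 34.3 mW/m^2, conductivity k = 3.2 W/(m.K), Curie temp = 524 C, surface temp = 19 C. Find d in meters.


T_Curie - T_surf = 524 - 19 = 505 C
Convert q to W/m^2: 34.3 mW/m^2 = 0.0343 W/m^2
d = 505 * 3.2 / 0.0343 = 47113.7 m

47113.7


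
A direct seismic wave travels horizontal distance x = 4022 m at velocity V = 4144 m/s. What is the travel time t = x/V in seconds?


t = x / V
= 4022 / 4144
= 0.9706 s

0.9706


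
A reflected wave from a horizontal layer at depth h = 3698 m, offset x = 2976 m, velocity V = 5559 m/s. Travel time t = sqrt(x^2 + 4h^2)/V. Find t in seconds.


x^2 + 4h^2 = 2976^2 + 4*3698^2 = 8856576 + 54700816 = 63557392
sqrt(63557392) = 7972.289
t = 7972.289 / 5559 = 1.4341 s

1.4341


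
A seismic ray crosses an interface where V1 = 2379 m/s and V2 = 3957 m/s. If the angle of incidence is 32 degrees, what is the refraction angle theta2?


sin(theta1) = sin(32 deg) = 0.529919
sin(theta2) = V2/V1 * sin(theta1) = 3957/2379 * 0.529919 = 0.881417
theta2 = arcsin(0.881417) = 61.8137 degrees

61.8137


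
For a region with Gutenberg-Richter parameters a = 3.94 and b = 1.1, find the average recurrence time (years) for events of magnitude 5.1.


log10(N) = 3.94 - 1.1*5.1 = -1.67
N = 10^-1.67 = 0.02138
T = 1/N = 1/0.02138 = 46.7735 years

46.7735


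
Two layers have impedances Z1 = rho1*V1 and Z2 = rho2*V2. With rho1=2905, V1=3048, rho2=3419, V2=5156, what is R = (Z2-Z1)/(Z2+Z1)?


Z1 = 2905 * 3048 = 8854440
Z2 = 3419 * 5156 = 17628364
R = (17628364 - 8854440) / (17628364 + 8854440) = 8773924 / 26482804 = 0.3313

0.3313


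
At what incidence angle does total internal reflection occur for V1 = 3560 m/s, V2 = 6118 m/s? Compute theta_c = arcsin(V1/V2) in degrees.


V1/V2 = 3560/6118 = 0.58189
theta_c = arcsin(0.58189) = 35.5836 degrees

35.5836


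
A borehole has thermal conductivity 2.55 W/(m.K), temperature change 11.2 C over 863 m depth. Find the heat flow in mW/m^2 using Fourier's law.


q = k * dT / dz * 1000
= 2.55 * 11.2 / 863 * 1000
= 0.033094 * 1000
= 33.0939 mW/m^2

33.0939


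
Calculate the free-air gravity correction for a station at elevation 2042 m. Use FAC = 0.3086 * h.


FAC = 0.3086 * h
= 0.3086 * 2042
= 630.1612 mGal

630.1612


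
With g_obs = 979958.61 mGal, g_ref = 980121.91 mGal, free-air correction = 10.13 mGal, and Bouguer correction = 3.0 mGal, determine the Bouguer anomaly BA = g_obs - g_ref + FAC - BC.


BA = g_obs - g_ref + FAC - BC
= 979958.61 - 980121.91 + 10.13 - 3.0
= -156.17 mGal

-156.17


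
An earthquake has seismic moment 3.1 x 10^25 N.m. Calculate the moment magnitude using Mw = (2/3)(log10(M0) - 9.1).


log10(M0) = log10(3.1 x 10^25) = 25.4914
Mw = 2/3 * (25.4914 - 9.1)
= 2/3 * 16.3914
= 10.93

10.93


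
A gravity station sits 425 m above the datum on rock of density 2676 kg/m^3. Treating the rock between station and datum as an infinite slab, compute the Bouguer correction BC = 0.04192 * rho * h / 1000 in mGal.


BC = 0.04192 * rho * h / 1000
= 0.04192 * 2676 * 425 / 1000
= 47.6756 mGal

47.6756


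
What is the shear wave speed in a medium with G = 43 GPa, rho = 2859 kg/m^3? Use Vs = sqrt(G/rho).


Convert G to Pa: G = 43e9 Pa
Compute G/rho = 43e9 / 2859 = 15040223.8545
Vs = sqrt(15040223.8545) = 3878.17 m/s

3878.17


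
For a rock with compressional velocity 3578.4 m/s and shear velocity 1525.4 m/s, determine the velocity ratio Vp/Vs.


Vp/Vs = 3578.4 / 1525.4
= 2.3459

2.3459


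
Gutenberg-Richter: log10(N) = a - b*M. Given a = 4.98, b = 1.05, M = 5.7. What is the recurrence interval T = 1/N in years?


log10(N) = 4.98 - 1.05*5.7 = -1.005
N = 10^-1.005 = 0.098855
T = 1/N = 1/0.098855 = 10.1158 years

10.1158


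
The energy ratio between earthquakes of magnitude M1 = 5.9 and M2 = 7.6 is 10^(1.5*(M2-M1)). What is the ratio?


M2 - M1 = 7.6 - 5.9 = 1.7
1.5 * 1.7 = 2.55
ratio = 10^2.55 = 354.81

354.81


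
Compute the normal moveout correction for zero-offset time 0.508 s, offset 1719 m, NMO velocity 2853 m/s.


x/Vnmo = 1719/2853 = 0.602524
(x/Vnmo)^2 = 0.363035
t0^2 = 0.258064
sqrt(0.258064 + 0.363035) = 0.788098
dt = 0.788098 - 0.508 = 0.280098

0.280098


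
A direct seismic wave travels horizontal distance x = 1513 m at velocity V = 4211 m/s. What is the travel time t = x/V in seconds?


t = x / V
= 1513 / 4211
= 0.3593 s

0.3593


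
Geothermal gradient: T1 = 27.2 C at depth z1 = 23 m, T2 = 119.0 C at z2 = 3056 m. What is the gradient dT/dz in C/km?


dT = 119.0 - 27.2 = 91.8 C
dz = 3056 - 23 = 3033 m
gradient = dT/dz * 1000 = 91.8/3033 * 1000 = 30.2671 C/km

30.2671


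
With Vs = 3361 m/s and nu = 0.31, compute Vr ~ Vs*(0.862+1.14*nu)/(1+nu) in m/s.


Numerator factor = 0.862 + 1.14*0.31 = 1.2154
Denominator = 1 + 0.31 = 1.31
Vr = 3361 * 1.2154 / 1.31 = 3118.29 m/s

3118.29


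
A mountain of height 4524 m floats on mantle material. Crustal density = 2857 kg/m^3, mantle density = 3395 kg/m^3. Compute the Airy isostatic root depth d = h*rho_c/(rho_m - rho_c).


rho_m - rho_c = 3395 - 2857 = 538
d = 4524 * 2857 / 538
= 12925068 / 538
= 24024.29 m

24024.29


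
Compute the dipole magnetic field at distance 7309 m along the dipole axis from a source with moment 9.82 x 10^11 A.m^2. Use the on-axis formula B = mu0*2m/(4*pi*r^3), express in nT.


m = 9.82 x 10^11 = 982000000000 A.m^2
2m = 1964000000000 A.m^2
r^3 = 7309^3 = 390457604629
B = (4pi*10^-7) * 1964000000000 / (4*pi * 390457604629) * 1e9
= 2468035.18866 / 4906634968962.94 * 1e9
= 502.9996 nT

502.9996


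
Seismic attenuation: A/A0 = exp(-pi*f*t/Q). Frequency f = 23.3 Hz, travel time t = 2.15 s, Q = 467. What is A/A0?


pi*f*t/Q = pi*23.3*2.15/467 = 0.336998
A/A0 = exp(-0.336998) = 0.71391

0.71391


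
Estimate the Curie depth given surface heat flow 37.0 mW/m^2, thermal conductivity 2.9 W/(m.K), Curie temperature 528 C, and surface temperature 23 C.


T_Curie - T_surf = 528 - 23 = 505 C
Convert q to W/m^2: 37.0 mW/m^2 = 0.037 W/m^2
d = 505 * 2.9 / 0.037 = 39581.08 m

39581.08


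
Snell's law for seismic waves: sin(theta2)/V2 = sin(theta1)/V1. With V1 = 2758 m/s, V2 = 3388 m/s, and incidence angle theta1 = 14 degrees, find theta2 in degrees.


sin(theta1) = sin(14 deg) = 0.241922
sin(theta2) = V2/V1 * sin(theta1) = 3388/2758 * 0.241922 = 0.297183
theta2 = arcsin(0.297183) = 17.2885 degrees

17.2885


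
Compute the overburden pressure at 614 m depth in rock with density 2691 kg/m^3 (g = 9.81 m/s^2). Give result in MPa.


P = rho * g * z / 1e6
= 2691 * 9.81 * 614 / 1e6
= 16208807.94 / 1e6
= 16.2088 MPa

16.2088


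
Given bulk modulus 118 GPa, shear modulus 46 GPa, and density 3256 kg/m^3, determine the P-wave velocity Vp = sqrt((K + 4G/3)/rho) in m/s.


First compute the effective modulus:
K + 4G/3 = 118e9 + 4*46e9/3 = 179333333333.33 Pa
Then divide by density:
179333333333.33 / 3256 = 55077805.0778 Pa/(kg/m^3)
Take the square root:
Vp = sqrt(55077805.0778) = 7421.44 m/s

7421.44


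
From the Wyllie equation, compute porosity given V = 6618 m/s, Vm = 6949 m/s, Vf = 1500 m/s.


1/V - 1/Vm = 1/6618 - 1/6949 = 7.2e-06
1/Vf - 1/Vm = 1/1500 - 1/6949 = 0.00052276
phi = 7.2e-06 / 0.00052276 = 0.0138

0.0138


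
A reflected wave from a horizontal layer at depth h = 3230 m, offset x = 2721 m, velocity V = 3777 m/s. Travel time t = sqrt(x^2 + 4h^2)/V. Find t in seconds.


x^2 + 4h^2 = 2721^2 + 4*3230^2 = 7403841 + 41731600 = 49135441
sqrt(49135441) = 7009.6677
t = 7009.6677 / 3777 = 1.8559 s

1.8559


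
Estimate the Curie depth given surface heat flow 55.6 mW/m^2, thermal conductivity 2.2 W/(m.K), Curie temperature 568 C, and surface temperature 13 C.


T_Curie - T_surf = 568 - 13 = 555 C
Convert q to W/m^2: 55.6 mW/m^2 = 0.0556 W/m^2
d = 555 * 2.2 / 0.0556 = 21960.43 m

21960.43


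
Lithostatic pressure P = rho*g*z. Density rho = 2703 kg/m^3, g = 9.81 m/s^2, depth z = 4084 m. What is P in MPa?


P = rho * g * z / 1e6
= 2703 * 9.81 * 4084 / 1e6
= 108293100.12 / 1e6
= 108.2931 MPa

108.2931


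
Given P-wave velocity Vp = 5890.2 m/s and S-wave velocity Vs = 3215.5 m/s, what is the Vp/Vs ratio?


Vp/Vs = 5890.2 / 3215.5
= 1.8318

1.8318


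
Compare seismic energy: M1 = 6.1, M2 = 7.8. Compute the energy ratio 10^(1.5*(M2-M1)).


M2 - M1 = 7.8 - 6.1 = 1.7
1.5 * 1.7 = 2.55
ratio = 10^2.55 = 354.81

354.81


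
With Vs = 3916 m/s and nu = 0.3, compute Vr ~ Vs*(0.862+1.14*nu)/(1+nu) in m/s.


Numerator factor = 0.862 + 1.14*0.3 = 1.204
Denominator = 1 + 0.3 = 1.3
Vr = 3916 * 1.204 / 1.3 = 3626.82 m/s

3626.82


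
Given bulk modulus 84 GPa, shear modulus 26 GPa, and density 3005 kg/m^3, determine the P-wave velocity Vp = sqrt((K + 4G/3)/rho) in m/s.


First compute the effective modulus:
K + 4G/3 = 84e9 + 4*26e9/3 = 118666666666.67 Pa
Then divide by density:
118666666666.67 / 3005 = 39489739.3233 Pa/(kg/m^3)
Take the square root:
Vp = sqrt(39489739.3233) = 6284.09 m/s

6284.09


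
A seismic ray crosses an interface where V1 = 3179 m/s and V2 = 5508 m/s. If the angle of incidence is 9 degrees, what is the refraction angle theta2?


sin(theta1) = sin(9 deg) = 0.156434
sin(theta2) = V2/V1 * sin(theta1) = 5508/3179 * 0.156434 = 0.271042
theta2 = arcsin(0.271042) = 15.7263 degrees

15.7263


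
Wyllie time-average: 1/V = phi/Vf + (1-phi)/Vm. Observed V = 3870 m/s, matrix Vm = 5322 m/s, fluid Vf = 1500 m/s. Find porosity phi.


1/V - 1/Vm = 1/3870 - 1/5322 = 7.05e-05
1/Vf - 1/Vm = 1/1500 - 1/5322 = 0.00047877
phi = 7.05e-05 / 0.00047877 = 0.1473

0.1473


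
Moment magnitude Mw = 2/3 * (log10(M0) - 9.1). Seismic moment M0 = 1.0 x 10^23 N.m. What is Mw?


log10(M0) = log10(1.0 x 10^23) = 23.0
Mw = 2/3 * (23.0 - 9.1)
= 2/3 * 13.9
= 9.27

9.27


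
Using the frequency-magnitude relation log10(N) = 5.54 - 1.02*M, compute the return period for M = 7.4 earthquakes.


log10(N) = 5.54 - 1.02*7.4 = -2.008
N = 10^-2.008 = 0.009817
T = 1/N = 1/0.009817 = 101.8591 years

101.8591


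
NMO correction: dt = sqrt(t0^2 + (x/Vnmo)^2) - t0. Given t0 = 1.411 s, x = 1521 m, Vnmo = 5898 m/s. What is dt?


x/Vnmo = 1521/5898 = 0.257884
(x/Vnmo)^2 = 0.066504
t0^2 = 1.990921
sqrt(1.990921 + 0.066504) = 1.434373
dt = 1.434373 - 1.411 = 0.023373

0.023373


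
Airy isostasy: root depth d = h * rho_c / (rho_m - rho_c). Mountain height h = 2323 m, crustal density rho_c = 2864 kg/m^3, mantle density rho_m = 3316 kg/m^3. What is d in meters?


rho_m - rho_c = 3316 - 2864 = 452
d = 2323 * 2864 / 452
= 6653072 / 452
= 14719.19 m

14719.19


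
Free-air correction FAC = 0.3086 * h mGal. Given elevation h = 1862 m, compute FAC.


FAC = 0.3086 * h
= 0.3086 * 1862
= 574.6132 mGal

574.6132


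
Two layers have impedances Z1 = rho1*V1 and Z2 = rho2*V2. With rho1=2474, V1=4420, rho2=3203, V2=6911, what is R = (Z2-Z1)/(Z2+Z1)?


Z1 = 2474 * 4420 = 10935080
Z2 = 3203 * 6911 = 22135933
R = (22135933 - 10935080) / (22135933 + 10935080) = 11200853 / 33071013 = 0.3387

0.3387


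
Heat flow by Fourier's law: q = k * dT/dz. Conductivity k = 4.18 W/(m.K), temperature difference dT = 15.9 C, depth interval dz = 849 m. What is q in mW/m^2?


q = k * dT / dz * 1000
= 4.18 * 15.9 / 849 * 1000
= 0.078283 * 1000
= 78.2827 mW/m^2

78.2827


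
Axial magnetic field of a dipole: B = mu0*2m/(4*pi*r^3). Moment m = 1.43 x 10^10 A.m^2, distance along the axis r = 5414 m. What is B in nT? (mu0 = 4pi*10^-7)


m = 1.43 x 10^10 = 14300000000 A.m^2
2m = 28600000000 A.m^2
r^3 = 5414^3 = 158691897944
B = (4pi*10^-7) * 28600000000 / (4*pi * 158691897944) * 1e9
= 35939.819957 / 1994181203060.37 * 1e9
= 18.0223 nT

18.0223


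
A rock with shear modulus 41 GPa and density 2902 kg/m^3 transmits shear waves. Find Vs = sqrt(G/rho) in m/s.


Convert G to Pa: G = 41e9 Pa
Compute G/rho = 41e9 / 2902 = 14128187.4569
Vs = sqrt(14128187.4569) = 3758.75 m/s

3758.75


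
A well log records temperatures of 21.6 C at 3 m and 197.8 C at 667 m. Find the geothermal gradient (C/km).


dT = 197.8 - 21.6 = 176.2 C
dz = 667 - 3 = 664 m
gradient = dT/dz * 1000 = 176.2/664 * 1000 = 265.3614 C/km

265.3614


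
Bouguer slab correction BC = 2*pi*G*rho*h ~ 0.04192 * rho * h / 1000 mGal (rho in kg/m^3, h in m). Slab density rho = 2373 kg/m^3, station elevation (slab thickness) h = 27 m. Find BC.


BC = 0.04192 * rho * h / 1000
= 0.04192 * 2373 * 27 / 1000
= 2.6859 mGal

2.6859


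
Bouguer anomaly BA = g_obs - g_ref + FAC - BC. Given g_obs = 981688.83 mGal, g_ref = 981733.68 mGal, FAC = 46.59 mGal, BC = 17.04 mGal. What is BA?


BA = g_obs - g_ref + FAC - BC
= 981688.83 - 981733.68 + 46.59 - 17.04
= -15.3 mGal

-15.3


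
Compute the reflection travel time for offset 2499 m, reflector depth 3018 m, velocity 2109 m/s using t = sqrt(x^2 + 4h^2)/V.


x^2 + 4h^2 = 2499^2 + 4*3018^2 = 6245001 + 36433296 = 42678297
sqrt(42678297) = 6532.8628
t = 6532.8628 / 2109 = 3.0976 s

3.0976


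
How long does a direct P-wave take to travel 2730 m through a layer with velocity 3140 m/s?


t = x / V
= 2730 / 3140
= 0.8694 s

0.8694


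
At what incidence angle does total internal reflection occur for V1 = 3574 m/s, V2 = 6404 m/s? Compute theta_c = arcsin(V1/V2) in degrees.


V1/V2 = 3574/6404 = 0.558089
theta_c = arcsin(0.558089) = 33.9237 degrees

33.9237


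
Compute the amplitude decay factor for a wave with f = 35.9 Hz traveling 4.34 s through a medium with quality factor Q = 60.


pi*f*t/Q = pi*35.9*4.34/60 = 8.157983
A/A0 = exp(-8.157983) = 0.000286

2.860000e-04


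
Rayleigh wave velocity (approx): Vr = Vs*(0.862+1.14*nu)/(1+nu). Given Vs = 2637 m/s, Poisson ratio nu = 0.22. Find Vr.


Numerator factor = 0.862 + 1.14*0.22 = 1.1128
Denominator = 1 + 0.22 = 1.22
Vr = 2637 * 1.1128 / 1.22 = 2405.29 m/s

2405.29


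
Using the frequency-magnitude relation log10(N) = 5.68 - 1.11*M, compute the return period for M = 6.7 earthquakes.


log10(N) = 5.68 - 1.11*6.7 = -1.757
N = 10^-1.757 = 0.017498
T = 1/N = 1/0.017498 = 57.1479 years

57.1479


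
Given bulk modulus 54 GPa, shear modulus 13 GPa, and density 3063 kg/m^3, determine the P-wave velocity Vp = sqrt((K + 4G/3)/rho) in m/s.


First compute the effective modulus:
K + 4G/3 = 54e9 + 4*13e9/3 = 71333333333.33 Pa
Then divide by density:
71333333333.33 / 3063 = 23288714.7677 Pa/(kg/m^3)
Take the square root:
Vp = sqrt(23288714.7677) = 4825.84 m/s

4825.84


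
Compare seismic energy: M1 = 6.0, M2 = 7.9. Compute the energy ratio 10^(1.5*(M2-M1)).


M2 - M1 = 7.9 - 6.0 = 1.9
1.5 * 1.9 = 2.85
ratio = 10^2.85 = 707.95

707.95


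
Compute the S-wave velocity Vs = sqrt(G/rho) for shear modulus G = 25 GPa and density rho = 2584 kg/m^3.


Convert G to Pa: G = 25e9 Pa
Compute G/rho = 25e9 / 2584 = 9674922.6006
Vs = sqrt(9674922.6006) = 3110.45 m/s

3110.45


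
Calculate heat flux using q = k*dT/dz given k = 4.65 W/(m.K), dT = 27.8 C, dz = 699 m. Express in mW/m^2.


q = k * dT / dz * 1000
= 4.65 * 27.8 / 699 * 1000
= 0.184936 * 1000
= 184.9356 mW/m^2

184.9356


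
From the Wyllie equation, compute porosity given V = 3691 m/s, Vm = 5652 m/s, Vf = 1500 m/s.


1/V - 1/Vm = 1/3691 - 1/5652 = 9.4e-05
1/Vf - 1/Vm = 1/1500 - 1/5652 = 0.00048974
phi = 9.4e-05 / 0.00048974 = 0.1919

0.1919


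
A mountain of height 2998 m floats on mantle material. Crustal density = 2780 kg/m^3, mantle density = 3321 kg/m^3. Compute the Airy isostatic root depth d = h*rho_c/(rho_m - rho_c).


rho_m - rho_c = 3321 - 2780 = 541
d = 2998 * 2780 / 541
= 8334440 / 541
= 15405.62 m

15405.62


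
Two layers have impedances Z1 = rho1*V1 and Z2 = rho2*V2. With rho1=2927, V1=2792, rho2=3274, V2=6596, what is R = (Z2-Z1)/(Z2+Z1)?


Z1 = 2927 * 2792 = 8172184
Z2 = 3274 * 6596 = 21595304
R = (21595304 - 8172184) / (21595304 + 8172184) = 13423120 / 29767488 = 0.4509

0.4509


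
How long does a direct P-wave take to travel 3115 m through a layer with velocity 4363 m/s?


t = x / V
= 3115 / 4363
= 0.714 s

0.714


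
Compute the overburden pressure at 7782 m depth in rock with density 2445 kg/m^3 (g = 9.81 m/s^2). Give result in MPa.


P = rho * g * z / 1e6
= 2445 * 9.81 * 7782 / 1e6
= 186654771.9 / 1e6
= 186.6548 MPa

186.6548


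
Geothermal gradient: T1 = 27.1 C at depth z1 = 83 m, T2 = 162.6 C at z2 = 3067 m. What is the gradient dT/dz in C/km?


dT = 162.6 - 27.1 = 135.5 C
dz = 3067 - 83 = 2984 m
gradient = dT/dz * 1000 = 135.5/2984 * 1000 = 45.4088 C/km

45.4088


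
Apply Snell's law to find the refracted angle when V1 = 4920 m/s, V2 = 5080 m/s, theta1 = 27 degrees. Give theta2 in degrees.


sin(theta1) = sin(27 deg) = 0.45399
sin(theta2) = V2/V1 * sin(theta1) = 5080/4920 * 0.45399 = 0.468754
theta2 = arcsin(0.468754) = 27.9535 degrees

27.9535


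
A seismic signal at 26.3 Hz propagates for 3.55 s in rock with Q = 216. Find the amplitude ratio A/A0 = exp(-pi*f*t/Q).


pi*f*t/Q = pi*26.3*3.55/216 = 1.357939
A/A0 = exp(-1.357939) = 0.25719

0.25719


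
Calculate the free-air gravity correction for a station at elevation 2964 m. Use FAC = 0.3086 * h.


FAC = 0.3086 * h
= 0.3086 * 2964
= 914.6904 mGal

914.6904


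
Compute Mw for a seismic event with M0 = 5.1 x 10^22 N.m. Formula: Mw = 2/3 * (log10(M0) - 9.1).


log10(M0) = log10(5.1 x 10^22) = 22.7076
Mw = 2/3 * (22.7076 - 9.1)
= 2/3 * 13.6076
= 9.07

9.07


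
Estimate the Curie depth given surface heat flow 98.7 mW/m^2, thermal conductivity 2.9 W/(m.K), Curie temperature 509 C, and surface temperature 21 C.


T_Curie - T_surf = 509 - 21 = 488 C
Convert q to W/m^2: 98.7 mW/m^2 = 0.0987 W/m^2
d = 488 * 2.9 / 0.0987 = 14338.4 m

14338.4


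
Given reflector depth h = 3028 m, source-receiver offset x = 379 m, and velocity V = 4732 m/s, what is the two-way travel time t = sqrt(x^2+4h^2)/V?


x^2 + 4h^2 = 379^2 + 4*3028^2 = 143641 + 36675136 = 36818777
sqrt(36818777) = 6067.8478
t = 6067.8478 / 4732 = 1.2823 s

1.2823


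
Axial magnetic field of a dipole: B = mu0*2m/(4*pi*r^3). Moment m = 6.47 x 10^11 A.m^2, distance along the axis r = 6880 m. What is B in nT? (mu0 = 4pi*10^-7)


m = 6.47 x 10^11 = 647000000000 A.m^2
2m = 1294000000000 A.m^2
r^3 = 6880^3 = 325660672000
B = (4pi*10^-7) * 1294000000000 / (4*pi * 325660672000) * 1e9
= 1626088.357498 / 4092372698873.26 * 1e9
= 397.3461 nT

397.3461


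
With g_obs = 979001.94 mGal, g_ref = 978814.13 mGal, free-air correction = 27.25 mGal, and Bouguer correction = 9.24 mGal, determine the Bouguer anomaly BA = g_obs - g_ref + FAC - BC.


BA = g_obs - g_ref + FAC - BC
= 979001.94 - 978814.13 + 27.25 - 9.24
= 205.82 mGal

205.82


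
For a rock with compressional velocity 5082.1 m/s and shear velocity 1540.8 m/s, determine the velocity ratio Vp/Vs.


Vp/Vs = 5082.1 / 1540.8
= 3.2984

3.2984


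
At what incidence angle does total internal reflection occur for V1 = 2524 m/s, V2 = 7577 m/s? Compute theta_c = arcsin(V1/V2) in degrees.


V1/V2 = 2524/7577 = 0.333113
theta_c = arcsin(0.333113) = 19.4579 degrees

19.4579


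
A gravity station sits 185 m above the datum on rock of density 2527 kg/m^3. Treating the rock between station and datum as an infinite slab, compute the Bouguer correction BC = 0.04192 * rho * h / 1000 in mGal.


BC = 0.04192 * rho * h / 1000
= 0.04192 * 2527 * 185 / 1000
= 19.5974 mGal

19.5974


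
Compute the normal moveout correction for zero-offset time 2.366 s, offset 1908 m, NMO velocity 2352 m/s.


x/Vnmo = 1908/2352 = 0.811224
(x/Vnmo)^2 = 0.658085
t0^2 = 5.597956
sqrt(5.597956 + 0.658085) = 2.501208
dt = 2.501208 - 2.366 = 0.135208

0.135208


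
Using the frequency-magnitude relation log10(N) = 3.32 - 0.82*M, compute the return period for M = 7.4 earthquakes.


log10(N) = 3.32 - 0.82*7.4 = -2.748
N = 10^-2.748 = 0.001786
T = 1/N = 1/0.001786 = 559.7576 years

559.7576


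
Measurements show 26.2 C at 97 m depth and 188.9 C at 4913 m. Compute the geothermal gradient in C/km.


dT = 188.9 - 26.2 = 162.7 C
dz = 4913 - 97 = 4816 m
gradient = dT/dz * 1000 = 162.7/4816 * 1000 = 33.7832 C/km

33.7832


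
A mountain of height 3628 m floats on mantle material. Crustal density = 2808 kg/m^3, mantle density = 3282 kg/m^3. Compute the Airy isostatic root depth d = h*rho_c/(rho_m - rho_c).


rho_m - rho_c = 3282 - 2808 = 474
d = 3628 * 2808 / 474
= 10187424 / 474
= 21492.46 m

21492.46


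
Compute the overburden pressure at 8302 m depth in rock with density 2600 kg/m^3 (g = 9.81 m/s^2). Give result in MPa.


P = rho * g * z / 1e6
= 2600 * 9.81 * 8302 / 1e6
= 211750812.0 / 1e6
= 211.7508 MPa

211.7508


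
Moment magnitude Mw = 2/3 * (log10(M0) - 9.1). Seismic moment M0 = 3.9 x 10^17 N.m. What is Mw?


log10(M0) = log10(3.9 x 10^17) = 17.5911
Mw = 2/3 * (17.5911 - 9.1)
= 2/3 * 8.4911
= 5.66

5.66


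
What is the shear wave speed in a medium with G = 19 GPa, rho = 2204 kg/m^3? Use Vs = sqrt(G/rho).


Convert G to Pa: G = 19e9 Pa
Compute G/rho = 19e9 / 2204 = 8620689.6552
Vs = sqrt(8620689.6552) = 2936.1 m/s

2936.1


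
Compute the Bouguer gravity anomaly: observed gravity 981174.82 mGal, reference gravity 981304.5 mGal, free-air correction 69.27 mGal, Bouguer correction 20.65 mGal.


BA = g_obs - g_ref + FAC - BC
= 981174.82 - 981304.5 + 69.27 - 20.65
= -81.06 mGal

-81.06


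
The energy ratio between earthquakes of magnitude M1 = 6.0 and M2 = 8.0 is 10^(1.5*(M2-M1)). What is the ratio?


M2 - M1 = 8.0 - 6.0 = 2.0
1.5 * 2.0 = 3.0
ratio = 10^3.0 = 1000.0

1000.0


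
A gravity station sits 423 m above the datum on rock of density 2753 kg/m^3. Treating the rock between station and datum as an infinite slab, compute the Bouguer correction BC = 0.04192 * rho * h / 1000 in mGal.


BC = 0.04192 * rho * h / 1000
= 0.04192 * 2753 * 423 / 1000
= 48.8166 mGal

48.8166


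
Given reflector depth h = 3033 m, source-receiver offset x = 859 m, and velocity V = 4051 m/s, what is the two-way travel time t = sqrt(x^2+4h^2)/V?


x^2 + 4h^2 = 859^2 + 4*3033^2 = 737881 + 36796356 = 37534237
sqrt(37534237) = 6126.5192
t = 6126.5192 / 4051 = 1.5123 s

1.5123


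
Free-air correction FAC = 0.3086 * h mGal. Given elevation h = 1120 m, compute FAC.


FAC = 0.3086 * h
= 0.3086 * 1120
= 345.632 mGal

345.632


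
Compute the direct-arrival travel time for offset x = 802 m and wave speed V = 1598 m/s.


t = x / V
= 802 / 1598
= 0.5019 s

0.5019


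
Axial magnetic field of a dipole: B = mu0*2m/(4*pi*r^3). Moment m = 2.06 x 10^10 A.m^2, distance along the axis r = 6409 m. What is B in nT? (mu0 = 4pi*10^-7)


m = 2.06 x 10^10 = 20600000000 A.m^2
2m = 41200000000 A.m^2
r^3 = 6409^3 = 263251475929
B = (4pi*10^-7) * 41200000000 / (4*pi * 263251475929) * 1e9
= 51773.446931 / 3308115611300.87 * 1e9
= 15.6504 nT

15.6504


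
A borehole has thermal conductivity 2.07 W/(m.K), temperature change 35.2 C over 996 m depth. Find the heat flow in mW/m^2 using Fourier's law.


q = k * dT / dz * 1000
= 2.07 * 35.2 / 996 * 1000
= 0.073157 * 1000
= 73.1566 mW/m^2

73.1566


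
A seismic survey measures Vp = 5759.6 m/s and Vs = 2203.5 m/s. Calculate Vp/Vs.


Vp/Vs = 5759.6 / 2203.5
= 2.6138

2.6138


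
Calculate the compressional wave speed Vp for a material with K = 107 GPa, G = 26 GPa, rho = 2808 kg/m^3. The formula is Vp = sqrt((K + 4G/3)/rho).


First compute the effective modulus:
K + 4G/3 = 107e9 + 4*26e9/3 = 141666666666.67 Pa
Then divide by density:
141666666666.67 / 2808 = 50451092.1178 Pa/(kg/m^3)
Take the square root:
Vp = sqrt(50451092.1178) = 7102.89 m/s

7102.89


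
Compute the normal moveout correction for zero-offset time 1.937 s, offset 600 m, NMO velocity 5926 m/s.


x/Vnmo = 600/5926 = 0.101249
(x/Vnmo)^2 = 0.010251
t0^2 = 3.751969
sqrt(3.751969 + 0.010251) = 1.939644
dt = 1.939644 - 1.937 = 0.002644

0.002644


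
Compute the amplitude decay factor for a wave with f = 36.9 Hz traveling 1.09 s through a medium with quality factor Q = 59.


pi*f*t/Q = pi*36.9*1.09/59 = 2.141661
A/A0 = exp(-2.141661) = 0.11746

0.11746


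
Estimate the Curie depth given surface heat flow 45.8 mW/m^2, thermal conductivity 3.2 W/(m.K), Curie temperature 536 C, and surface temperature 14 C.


T_Curie - T_surf = 536 - 14 = 522 C
Convert q to W/m^2: 45.8 mW/m^2 = 0.0458 W/m^2
d = 522 * 3.2 / 0.0458 = 36471.62 m

36471.62


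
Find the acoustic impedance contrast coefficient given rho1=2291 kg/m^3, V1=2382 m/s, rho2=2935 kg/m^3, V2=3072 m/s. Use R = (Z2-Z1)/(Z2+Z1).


Z1 = 2291 * 2382 = 5457162
Z2 = 2935 * 3072 = 9016320
R = (9016320 - 5457162) / (9016320 + 5457162) = 3559158 / 14473482 = 0.2459

0.2459


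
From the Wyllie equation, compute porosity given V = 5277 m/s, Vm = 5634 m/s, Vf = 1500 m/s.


1/V - 1/Vm = 1/5277 - 1/5634 = 1.201e-05
1/Vf - 1/Vm = 1/1500 - 1/5634 = 0.00048917
phi = 1.201e-05 / 0.00048917 = 0.0245

0.0245


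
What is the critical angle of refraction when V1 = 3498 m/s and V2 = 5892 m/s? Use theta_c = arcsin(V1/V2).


V1/V2 = 3498/5892 = 0.593686
theta_c = arcsin(0.593686) = 36.419 degrees

36.419


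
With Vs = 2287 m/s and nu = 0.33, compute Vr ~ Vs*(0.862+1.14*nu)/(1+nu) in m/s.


Numerator factor = 0.862 + 1.14*0.33 = 1.2382
Denominator = 1 + 0.33 = 1.33
Vr = 2287 * 1.2382 / 1.33 = 2129.15 m/s

2129.15


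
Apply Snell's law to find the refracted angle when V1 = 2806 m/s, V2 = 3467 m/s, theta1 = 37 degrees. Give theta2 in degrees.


sin(theta1) = sin(37 deg) = 0.601815
sin(theta2) = V2/V1 * sin(theta1) = 3467/2806 * 0.601815 = 0.743583
theta2 = arcsin(0.743583) = 48.0375 degrees

48.0375


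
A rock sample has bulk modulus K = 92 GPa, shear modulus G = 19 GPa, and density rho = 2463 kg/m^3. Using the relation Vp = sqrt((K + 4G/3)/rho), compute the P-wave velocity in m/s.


First compute the effective modulus:
K + 4G/3 = 92e9 + 4*19e9/3 = 117333333333.33 Pa
Then divide by density:
117333333333.33 / 2463 = 47638381.3777 Pa/(kg/m^3)
Take the square root:
Vp = sqrt(47638381.3777) = 6902.06 m/s

6902.06


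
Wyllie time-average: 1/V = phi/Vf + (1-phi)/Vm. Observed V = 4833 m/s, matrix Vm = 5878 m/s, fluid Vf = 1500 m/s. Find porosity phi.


1/V - 1/Vm = 1/4833 - 1/5878 = 3.678e-05
1/Vf - 1/Vm = 1/1500 - 1/5878 = 0.00049654
phi = 3.678e-05 / 0.00049654 = 0.0741

0.0741


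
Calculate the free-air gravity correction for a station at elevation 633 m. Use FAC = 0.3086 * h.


FAC = 0.3086 * h
= 0.3086 * 633
= 195.3438 mGal

195.3438
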